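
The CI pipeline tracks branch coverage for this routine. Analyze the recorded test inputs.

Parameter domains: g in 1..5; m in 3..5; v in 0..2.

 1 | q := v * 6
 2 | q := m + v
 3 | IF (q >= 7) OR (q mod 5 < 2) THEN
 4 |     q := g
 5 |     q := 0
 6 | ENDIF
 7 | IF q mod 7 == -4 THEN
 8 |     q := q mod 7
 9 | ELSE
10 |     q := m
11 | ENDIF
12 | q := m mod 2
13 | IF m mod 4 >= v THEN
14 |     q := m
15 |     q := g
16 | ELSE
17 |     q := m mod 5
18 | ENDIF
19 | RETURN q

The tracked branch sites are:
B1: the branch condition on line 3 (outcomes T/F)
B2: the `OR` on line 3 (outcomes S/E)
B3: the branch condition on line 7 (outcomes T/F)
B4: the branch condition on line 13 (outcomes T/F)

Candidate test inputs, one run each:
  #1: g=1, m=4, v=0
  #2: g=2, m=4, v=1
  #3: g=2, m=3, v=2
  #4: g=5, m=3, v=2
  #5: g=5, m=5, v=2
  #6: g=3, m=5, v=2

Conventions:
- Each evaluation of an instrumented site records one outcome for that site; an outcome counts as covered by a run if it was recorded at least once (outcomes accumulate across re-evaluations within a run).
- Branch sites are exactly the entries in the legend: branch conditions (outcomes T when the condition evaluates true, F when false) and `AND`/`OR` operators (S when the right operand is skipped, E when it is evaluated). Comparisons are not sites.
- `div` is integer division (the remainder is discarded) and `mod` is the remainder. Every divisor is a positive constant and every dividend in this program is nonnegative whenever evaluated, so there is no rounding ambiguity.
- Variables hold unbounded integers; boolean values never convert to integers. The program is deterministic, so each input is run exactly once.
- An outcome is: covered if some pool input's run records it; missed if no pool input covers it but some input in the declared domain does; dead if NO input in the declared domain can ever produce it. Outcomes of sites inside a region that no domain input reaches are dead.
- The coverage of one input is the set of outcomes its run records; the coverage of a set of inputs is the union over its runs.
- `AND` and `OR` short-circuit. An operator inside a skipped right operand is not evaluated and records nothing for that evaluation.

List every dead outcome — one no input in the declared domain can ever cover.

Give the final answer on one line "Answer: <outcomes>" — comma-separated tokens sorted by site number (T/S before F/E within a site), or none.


running all 45 domain inputs and tallying outcomes:
  B3=T: never recorded by any domain input -> dead
  reachable outcomes have witnesses, e.g. B1=T (e.g. g=1, m=3, v=2), B1=F (e.g. g=1, m=3, v=0), B2=S (e.g. g=1, m=5, v=2), B2=E (e.g. g=1, m=3, v=0)
Answer: B3=T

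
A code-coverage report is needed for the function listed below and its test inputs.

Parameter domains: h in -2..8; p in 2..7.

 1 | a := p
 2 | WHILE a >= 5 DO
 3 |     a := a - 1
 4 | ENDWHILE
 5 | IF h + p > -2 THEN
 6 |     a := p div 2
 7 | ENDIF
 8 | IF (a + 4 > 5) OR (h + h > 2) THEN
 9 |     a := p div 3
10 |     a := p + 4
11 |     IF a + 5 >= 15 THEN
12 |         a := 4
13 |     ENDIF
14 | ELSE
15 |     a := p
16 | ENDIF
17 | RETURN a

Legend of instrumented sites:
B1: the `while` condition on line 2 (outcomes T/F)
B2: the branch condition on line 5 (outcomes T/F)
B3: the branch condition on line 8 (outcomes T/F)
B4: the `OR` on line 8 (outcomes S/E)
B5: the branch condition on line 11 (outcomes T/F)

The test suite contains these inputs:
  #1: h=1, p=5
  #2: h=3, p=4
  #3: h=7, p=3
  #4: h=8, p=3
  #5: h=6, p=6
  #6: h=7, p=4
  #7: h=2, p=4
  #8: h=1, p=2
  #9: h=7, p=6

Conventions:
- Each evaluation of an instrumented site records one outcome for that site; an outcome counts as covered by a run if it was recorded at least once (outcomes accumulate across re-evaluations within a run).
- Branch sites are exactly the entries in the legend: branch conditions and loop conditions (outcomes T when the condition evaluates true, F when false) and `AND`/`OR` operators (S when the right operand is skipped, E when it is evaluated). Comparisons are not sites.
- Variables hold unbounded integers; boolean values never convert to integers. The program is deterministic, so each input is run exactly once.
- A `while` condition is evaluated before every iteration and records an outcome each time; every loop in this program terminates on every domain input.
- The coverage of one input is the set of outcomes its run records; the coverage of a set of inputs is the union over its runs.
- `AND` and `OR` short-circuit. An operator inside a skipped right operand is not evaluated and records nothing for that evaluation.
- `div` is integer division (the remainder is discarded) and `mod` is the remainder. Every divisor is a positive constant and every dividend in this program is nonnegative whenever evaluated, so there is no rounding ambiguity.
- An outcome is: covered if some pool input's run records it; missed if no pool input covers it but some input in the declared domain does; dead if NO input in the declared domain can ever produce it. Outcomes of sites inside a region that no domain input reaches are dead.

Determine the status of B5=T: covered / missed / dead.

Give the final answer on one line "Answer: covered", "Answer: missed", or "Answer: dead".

B5=T is recorded by pool input(s) 5, 9 -> covered

Answer: covered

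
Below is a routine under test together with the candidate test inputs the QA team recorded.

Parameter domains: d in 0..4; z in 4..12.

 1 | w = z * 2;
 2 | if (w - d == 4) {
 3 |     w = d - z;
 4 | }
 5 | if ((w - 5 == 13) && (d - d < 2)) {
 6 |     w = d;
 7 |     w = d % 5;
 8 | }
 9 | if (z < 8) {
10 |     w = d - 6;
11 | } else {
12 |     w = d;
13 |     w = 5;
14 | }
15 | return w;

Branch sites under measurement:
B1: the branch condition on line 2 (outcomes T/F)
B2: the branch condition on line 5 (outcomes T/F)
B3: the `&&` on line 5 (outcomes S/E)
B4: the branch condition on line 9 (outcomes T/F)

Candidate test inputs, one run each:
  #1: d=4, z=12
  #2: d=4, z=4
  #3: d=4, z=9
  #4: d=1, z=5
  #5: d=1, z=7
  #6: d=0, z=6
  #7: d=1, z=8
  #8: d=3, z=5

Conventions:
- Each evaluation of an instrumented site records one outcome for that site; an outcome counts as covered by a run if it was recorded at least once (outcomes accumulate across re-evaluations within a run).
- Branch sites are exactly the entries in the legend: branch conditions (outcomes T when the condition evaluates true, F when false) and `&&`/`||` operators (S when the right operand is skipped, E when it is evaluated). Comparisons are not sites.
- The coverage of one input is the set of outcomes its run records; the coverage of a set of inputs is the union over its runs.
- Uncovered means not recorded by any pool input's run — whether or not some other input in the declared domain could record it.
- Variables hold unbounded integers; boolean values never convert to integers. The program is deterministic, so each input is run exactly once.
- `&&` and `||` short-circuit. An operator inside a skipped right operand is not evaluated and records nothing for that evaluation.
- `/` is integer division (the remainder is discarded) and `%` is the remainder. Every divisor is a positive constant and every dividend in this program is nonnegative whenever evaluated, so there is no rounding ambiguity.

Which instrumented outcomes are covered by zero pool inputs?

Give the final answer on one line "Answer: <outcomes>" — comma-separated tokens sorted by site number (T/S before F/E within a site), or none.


input #1 (d=4, z=12): events B1->F, B3->S, B2->F, B4->F; covers B1=F, B2=F, B3=S, B4=F
input #2 (d=4, z=4): events B1->T, B3->S, B2->F, B4->T; covers B1=T, B2=F, B3=S, B4=T
input #3 (d=4, z=9): events B1->F, B3->E, B2->T, B4->F; covers B1=F, B2=T, B3=E, B4=F
input #4 (d=1, z=5): events B1->F, B3->S, B2->F, B4->T; covers B1=F, B2=F, B3=S, B4=T
input #5 (d=1, z=7): events B1->F, B3->S, B2->F, B4->T; covers B1=F, B2=F, B3=S, B4=T
input #6 (d=0, z=6): events B1->F, B3->S, B2->F, B4->T; covers B1=F, B2=F, B3=S, B4=T
input #7 (d=1, z=8): events B1->F, B3->S, B2->F, B4->F; covers B1=F, B2=F, B3=S, B4=F
input #8 (d=3, z=5): events B1->F, B3->S, B2->F, B4->T; covers B1=F, B2=F, B3=S, B4=T
union over the pool: B1=T, B1=F, B2=T, B2=F, B3=S, B3=E, B4=T, B4=F
uncovered (0 of 8): none
Answer: none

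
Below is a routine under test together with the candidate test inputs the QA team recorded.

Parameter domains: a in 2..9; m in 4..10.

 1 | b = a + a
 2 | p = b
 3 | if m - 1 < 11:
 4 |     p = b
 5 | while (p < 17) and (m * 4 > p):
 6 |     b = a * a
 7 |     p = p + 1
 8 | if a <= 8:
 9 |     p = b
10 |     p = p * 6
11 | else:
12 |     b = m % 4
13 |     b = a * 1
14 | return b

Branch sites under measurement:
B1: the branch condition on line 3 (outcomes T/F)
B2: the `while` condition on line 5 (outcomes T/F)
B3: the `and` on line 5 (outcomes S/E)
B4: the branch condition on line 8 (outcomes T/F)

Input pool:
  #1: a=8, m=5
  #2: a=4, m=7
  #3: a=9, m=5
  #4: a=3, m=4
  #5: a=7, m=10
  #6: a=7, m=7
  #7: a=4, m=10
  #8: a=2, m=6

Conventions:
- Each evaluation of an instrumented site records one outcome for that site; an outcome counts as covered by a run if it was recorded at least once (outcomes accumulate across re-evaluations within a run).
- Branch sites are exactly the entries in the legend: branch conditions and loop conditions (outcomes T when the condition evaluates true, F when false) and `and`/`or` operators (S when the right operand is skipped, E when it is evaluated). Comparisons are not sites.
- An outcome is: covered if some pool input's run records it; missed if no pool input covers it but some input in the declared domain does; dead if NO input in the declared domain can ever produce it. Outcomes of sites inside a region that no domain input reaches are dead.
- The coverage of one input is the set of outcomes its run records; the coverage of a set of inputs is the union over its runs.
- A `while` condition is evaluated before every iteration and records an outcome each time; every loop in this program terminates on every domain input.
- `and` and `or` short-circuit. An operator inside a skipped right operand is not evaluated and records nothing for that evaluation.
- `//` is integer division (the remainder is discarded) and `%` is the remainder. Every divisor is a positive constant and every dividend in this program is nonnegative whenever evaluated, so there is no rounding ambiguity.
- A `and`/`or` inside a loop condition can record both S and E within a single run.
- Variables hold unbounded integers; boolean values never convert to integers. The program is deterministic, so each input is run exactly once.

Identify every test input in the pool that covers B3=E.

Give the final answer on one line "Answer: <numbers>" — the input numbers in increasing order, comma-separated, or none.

input #1 (a=8, m=5): covers B3=E
input #2 (a=4, m=7): covers B3=E
input #3 (a=9, m=5): misses B3=E
input #4 (a=3, m=4): covers B3=E
input #5 (a=7, m=10): covers B3=E
input #6 (a=7, m=7): covers B3=E
input #7 (a=4, m=10): covers B3=E
input #8 (a=2, m=6): covers B3=E

Answer: 1, 2, 4, 5, 6, 7, 8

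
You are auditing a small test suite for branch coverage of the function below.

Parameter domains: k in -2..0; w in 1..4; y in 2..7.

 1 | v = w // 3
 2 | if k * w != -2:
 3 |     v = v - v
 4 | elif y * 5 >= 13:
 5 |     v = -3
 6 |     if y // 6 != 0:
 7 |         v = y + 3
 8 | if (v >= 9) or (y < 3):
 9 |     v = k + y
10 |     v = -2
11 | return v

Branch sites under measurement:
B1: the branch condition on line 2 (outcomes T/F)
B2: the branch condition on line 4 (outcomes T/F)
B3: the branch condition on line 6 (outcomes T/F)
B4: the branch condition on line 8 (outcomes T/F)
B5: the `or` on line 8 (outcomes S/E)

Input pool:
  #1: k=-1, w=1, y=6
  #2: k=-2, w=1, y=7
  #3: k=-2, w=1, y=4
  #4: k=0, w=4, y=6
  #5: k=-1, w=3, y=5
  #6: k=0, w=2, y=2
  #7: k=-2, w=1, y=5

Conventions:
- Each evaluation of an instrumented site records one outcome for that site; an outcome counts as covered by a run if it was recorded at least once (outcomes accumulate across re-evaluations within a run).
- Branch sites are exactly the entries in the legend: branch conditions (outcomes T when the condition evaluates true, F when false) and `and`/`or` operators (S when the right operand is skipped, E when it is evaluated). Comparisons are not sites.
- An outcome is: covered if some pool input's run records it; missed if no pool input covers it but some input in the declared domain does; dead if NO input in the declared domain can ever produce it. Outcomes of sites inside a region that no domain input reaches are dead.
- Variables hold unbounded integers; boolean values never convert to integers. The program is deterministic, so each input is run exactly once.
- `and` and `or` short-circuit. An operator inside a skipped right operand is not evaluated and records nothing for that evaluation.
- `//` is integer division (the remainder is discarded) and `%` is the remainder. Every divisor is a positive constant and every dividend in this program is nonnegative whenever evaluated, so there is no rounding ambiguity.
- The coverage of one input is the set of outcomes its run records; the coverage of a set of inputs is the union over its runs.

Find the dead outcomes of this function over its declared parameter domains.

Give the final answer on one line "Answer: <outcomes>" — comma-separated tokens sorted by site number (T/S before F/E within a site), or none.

checking every outcome against all 72 domain inputs:
  reachable outcomes have witnesses, e.g. B1=T (e.g. k=-2, w=2, y=2), B1=F (e.g. k=-2, w=1, y=2), B2=T (e.g. k=-2, w=1, y=3), B2=F (e.g. k=-2, w=1, y=2)

Answer: none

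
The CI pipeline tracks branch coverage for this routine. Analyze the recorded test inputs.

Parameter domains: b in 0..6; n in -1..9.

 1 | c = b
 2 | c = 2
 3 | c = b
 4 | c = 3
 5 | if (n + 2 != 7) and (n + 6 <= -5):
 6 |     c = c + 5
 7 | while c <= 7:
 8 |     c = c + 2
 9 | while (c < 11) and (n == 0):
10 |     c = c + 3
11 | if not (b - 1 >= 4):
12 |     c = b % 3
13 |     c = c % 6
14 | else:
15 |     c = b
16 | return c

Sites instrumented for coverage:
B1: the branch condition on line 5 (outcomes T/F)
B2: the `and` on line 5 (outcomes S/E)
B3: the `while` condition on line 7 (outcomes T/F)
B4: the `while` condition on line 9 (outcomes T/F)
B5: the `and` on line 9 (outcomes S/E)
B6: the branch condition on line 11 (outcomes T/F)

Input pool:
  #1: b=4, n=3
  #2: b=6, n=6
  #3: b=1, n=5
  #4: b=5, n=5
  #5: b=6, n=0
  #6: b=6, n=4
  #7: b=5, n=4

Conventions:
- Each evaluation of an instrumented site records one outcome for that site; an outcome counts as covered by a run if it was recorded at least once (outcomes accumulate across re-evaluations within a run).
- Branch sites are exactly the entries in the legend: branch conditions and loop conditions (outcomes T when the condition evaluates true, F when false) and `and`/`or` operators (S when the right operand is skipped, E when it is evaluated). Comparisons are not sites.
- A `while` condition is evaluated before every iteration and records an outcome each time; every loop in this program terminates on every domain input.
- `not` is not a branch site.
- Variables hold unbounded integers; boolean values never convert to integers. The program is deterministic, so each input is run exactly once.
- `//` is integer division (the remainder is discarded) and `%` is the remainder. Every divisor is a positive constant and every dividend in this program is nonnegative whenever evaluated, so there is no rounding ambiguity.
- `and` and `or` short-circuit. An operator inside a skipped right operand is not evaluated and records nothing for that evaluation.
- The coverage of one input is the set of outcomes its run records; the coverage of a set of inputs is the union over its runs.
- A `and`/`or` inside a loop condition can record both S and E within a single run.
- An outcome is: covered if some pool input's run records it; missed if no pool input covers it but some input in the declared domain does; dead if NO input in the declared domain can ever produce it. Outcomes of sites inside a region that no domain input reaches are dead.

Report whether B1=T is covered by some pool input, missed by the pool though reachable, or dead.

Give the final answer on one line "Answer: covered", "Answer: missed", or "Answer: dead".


no pool input records B1=T
checking all 77 inputs in the declared domain: B1=T is never recorded -> dead
Answer: dead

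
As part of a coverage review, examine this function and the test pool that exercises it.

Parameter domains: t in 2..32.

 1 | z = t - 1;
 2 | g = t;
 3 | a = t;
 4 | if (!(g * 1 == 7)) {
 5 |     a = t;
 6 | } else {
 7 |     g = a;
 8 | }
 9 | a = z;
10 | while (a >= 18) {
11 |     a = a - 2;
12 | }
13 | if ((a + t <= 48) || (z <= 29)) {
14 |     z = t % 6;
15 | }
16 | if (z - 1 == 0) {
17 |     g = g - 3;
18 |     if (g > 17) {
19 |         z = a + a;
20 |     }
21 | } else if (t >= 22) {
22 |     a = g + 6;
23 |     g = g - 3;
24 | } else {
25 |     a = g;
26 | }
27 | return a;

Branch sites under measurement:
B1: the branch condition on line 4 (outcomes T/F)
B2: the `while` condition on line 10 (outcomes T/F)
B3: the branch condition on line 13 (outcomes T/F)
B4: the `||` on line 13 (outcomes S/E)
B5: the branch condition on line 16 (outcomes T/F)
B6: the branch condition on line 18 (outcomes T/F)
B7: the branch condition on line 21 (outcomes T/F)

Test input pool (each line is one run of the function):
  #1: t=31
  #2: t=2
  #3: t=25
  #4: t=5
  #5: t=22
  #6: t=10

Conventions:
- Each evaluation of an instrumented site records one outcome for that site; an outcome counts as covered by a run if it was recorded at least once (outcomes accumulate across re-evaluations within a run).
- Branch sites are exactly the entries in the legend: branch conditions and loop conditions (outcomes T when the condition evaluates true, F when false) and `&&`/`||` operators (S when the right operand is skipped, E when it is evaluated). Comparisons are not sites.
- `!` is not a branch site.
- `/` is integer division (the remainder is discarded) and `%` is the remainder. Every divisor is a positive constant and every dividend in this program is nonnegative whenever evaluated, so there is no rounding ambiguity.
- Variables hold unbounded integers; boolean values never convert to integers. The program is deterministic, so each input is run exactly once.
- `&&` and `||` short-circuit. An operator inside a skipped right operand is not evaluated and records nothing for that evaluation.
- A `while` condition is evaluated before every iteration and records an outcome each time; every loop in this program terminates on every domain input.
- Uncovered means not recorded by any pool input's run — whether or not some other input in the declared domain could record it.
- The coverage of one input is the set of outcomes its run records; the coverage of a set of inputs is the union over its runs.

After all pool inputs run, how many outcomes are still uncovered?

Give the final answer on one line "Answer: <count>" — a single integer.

#1 (t=31) -> B1->T, B2->T, B2->T, B2->T, B2->T, B2->T, B2->T, B2->T, B2->F, B4->S, B3->T, B5->T, B6->T; covered: B1=T, B2=T, B2=F, B3=T, B4=S, B5=T, B6=T
#2 (t=2) -> B1->T, B2->F, B4->S, B3->T, B5->F, B7->F; covered: B1=T, B2=F, B3=T, B4=S, B5=F, B7=F
#3 (t=25) -> B1->T, B2->T, B2->T, B2->T, B2->T, B2->F, B4->S, B3->T, B5->T, B6->T; covered: B1=T, B2=T, B2=F, B3=T, B4=S, B5=T, B6=T
#4 (t=5) -> B1->T, B2->F, B4->S, B3->T, B5->F, B7->F; covered: B1=T, B2=F, B3=T, B4=S, B5=F, B7=F
#5 (t=22) -> B1->T, B2->T, B2->T, B2->F, B4->S, B3->T, B5->F, B7->T; covered: B1=T, B2=T, B2=F, B3=T, B4=S, B5=F, B7=T
#6 (t=10) -> B1->T, B2->F, B4->S, B3->T, B5->F, B7->F; covered: B1=T, B2=F, B3=T, B4=S, B5=F, B7=F
union over the pool: B1=T, B2=T, B2=F, B3=T, B4=S, B5=T, B5=F, B6=T, B7=T, B7=F
uncovered (4 of 14): B1=F, B3=F, B4=E, B6=F

Answer: 4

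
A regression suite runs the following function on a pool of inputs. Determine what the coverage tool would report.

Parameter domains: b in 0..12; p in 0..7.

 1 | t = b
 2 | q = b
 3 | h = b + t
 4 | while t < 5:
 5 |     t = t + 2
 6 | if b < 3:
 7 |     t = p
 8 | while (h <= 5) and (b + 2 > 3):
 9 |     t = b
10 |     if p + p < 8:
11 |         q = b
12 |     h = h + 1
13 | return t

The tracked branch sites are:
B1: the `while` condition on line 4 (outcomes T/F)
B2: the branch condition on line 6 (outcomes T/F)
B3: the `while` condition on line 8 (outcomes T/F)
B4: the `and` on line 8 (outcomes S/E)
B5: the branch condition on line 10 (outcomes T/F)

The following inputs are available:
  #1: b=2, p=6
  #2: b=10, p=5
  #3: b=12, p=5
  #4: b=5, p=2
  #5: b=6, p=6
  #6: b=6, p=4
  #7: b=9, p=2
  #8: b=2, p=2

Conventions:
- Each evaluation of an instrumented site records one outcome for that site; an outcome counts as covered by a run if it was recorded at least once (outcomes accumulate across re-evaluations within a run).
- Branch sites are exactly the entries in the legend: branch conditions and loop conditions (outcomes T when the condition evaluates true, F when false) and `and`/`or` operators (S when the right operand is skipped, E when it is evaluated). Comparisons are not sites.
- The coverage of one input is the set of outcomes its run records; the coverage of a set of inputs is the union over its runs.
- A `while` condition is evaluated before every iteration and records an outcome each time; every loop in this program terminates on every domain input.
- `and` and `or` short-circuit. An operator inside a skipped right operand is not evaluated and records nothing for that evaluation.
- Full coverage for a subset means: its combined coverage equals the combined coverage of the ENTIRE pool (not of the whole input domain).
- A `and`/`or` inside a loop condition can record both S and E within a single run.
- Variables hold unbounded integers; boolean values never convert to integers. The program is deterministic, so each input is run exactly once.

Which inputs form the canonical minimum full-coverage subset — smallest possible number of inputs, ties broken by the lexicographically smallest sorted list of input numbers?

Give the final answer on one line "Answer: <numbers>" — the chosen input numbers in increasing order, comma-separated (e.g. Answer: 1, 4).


test 1 (b=2, p=6) fires B1->T, B1->T, B1->F, B2->T, B4->E, B3->T, B5->F, B4->E, B3->T, B5->F, B4->S, B3->F; hits B1=T, B1=F, B2=T, B3=T, B3=F, B4=S, B4=E, B5=F
test 2 (b=10, p=5) fires B1->F, B2->F, B4->S, B3->F; hits B1=F, B2=F, B3=F, B4=S
test 3 (b=12, p=5) fires B1->F, B2->F, B4->S, B3->F; hits B1=F, B2=F, B3=F, B4=S
test 4 (b=5, p=2) fires B1->F, B2->F, B4->S, B3->F; hits B1=F, B2=F, B3=F, B4=S
test 5 (b=6, p=6) fires B1->F, B2->F, B4->S, B3->F; hits B1=F, B2=F, B3=F, B4=S
test 6 (b=6, p=4) fires B1->F, B2->F, B4->S, B3->F; hits B1=F, B2=F, B3=F, B4=S
test 7 (b=9, p=2) fires B1->F, B2->F, B4->S, B3->F; hits B1=F, B2=F, B3=F, B4=S
test 8 (b=2, p=2) fires B1->T, B1->T, B1->F, B2->T, B4->E, B3->T, B5->T, B4->E, B3->T, B5->T, B4->S, B3->F; hits B1=T, B1=F, B2=T, B3=T, B3=F, B4=S, B4=E, B5=T
union over all inputs: B1=T, B1=F, B2=T, B2=F, B3=T, B3=F, B4=S, B4=E, B5=T, B5=F (10 outcomes)
checked all size-1 subsets: none covers 10 outcomes (max 8/10)
checked all size-2 subsets: none covers 10 outcomes (max 9/10)
size 3: inputs {1, 2, 8} cover all 10 outcomes, and no lexicographically smaller subset of this size does
Answer: 1, 2, 8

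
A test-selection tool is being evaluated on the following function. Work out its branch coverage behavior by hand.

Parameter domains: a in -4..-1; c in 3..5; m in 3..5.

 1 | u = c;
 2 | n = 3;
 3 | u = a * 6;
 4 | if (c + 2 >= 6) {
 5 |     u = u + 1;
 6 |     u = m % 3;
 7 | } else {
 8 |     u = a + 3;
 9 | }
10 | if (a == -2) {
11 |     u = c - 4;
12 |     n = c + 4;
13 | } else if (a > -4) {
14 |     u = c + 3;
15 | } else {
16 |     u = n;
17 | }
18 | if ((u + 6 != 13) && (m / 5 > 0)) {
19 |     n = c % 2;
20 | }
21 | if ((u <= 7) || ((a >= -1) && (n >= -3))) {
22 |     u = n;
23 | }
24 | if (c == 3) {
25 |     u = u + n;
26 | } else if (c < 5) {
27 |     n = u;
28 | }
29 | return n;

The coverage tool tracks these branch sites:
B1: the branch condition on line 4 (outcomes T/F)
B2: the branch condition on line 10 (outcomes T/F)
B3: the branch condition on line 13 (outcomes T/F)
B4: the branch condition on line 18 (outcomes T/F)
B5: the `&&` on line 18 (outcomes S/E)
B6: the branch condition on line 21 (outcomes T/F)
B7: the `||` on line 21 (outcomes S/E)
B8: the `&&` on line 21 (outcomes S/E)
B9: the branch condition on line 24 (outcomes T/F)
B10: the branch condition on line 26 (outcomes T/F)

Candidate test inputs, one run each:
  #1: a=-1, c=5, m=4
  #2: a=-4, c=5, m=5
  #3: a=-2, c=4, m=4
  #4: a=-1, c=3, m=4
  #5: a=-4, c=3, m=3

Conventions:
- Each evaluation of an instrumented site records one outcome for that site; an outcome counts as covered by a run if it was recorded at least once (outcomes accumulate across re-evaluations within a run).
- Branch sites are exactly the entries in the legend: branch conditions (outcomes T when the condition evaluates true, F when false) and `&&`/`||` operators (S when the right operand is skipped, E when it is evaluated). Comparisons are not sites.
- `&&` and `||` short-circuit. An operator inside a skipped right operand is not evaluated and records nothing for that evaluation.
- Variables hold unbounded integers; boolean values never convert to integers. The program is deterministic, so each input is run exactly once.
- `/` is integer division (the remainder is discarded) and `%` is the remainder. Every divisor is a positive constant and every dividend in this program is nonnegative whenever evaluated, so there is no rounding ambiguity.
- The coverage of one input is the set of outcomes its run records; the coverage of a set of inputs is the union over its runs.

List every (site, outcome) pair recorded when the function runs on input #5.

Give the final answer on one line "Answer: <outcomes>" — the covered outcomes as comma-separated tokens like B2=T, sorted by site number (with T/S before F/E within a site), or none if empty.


Tracing the run of input #5 (a=-4, c=3, m=3):
  B1->F, B2->F, B3->F, B5->E, B4->F, B7->S, B6->T, B9->T
collecting distinct outcomes: B1=F, B2=F, B3=F, B4=F, B5=E, B6=T, B7=S, B9=T
Answer: B1=F, B2=F, B3=F, B4=F, B5=E, B6=T, B7=S, B9=T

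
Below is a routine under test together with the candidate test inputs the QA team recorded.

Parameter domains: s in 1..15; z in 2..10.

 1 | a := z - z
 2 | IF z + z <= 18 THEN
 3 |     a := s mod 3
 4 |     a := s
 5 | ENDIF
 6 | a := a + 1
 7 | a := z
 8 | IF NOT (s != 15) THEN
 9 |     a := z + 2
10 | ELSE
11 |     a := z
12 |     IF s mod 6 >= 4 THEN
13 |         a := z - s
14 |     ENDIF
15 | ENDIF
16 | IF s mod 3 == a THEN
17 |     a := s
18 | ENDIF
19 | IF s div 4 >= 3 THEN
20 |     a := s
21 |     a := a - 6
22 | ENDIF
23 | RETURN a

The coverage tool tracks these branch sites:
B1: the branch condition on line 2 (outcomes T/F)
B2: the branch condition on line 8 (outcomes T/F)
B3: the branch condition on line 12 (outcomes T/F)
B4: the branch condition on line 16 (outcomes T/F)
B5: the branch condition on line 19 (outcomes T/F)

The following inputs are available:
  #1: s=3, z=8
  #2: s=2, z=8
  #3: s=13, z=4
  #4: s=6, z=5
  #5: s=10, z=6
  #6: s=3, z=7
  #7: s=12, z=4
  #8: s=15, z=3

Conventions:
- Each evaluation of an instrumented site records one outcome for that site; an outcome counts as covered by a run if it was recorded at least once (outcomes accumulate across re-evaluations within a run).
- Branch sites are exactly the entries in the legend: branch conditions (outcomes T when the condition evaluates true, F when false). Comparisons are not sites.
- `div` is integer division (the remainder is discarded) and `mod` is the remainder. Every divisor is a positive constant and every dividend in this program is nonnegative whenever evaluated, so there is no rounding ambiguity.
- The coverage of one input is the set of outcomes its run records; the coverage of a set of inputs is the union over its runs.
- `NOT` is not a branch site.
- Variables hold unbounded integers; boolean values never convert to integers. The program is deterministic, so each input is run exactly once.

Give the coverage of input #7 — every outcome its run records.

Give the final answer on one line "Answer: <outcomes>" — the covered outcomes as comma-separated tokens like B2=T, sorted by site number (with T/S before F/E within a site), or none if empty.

Running input #7 (s=12, z=4), event by event:
  B1->T, B2->F, B3->F, B4->F, B5->T
as a set, this run covers: B1=T, B2=F, B3=F, B4=F, B5=T

Answer: B1=T, B2=F, B3=F, B4=F, B5=T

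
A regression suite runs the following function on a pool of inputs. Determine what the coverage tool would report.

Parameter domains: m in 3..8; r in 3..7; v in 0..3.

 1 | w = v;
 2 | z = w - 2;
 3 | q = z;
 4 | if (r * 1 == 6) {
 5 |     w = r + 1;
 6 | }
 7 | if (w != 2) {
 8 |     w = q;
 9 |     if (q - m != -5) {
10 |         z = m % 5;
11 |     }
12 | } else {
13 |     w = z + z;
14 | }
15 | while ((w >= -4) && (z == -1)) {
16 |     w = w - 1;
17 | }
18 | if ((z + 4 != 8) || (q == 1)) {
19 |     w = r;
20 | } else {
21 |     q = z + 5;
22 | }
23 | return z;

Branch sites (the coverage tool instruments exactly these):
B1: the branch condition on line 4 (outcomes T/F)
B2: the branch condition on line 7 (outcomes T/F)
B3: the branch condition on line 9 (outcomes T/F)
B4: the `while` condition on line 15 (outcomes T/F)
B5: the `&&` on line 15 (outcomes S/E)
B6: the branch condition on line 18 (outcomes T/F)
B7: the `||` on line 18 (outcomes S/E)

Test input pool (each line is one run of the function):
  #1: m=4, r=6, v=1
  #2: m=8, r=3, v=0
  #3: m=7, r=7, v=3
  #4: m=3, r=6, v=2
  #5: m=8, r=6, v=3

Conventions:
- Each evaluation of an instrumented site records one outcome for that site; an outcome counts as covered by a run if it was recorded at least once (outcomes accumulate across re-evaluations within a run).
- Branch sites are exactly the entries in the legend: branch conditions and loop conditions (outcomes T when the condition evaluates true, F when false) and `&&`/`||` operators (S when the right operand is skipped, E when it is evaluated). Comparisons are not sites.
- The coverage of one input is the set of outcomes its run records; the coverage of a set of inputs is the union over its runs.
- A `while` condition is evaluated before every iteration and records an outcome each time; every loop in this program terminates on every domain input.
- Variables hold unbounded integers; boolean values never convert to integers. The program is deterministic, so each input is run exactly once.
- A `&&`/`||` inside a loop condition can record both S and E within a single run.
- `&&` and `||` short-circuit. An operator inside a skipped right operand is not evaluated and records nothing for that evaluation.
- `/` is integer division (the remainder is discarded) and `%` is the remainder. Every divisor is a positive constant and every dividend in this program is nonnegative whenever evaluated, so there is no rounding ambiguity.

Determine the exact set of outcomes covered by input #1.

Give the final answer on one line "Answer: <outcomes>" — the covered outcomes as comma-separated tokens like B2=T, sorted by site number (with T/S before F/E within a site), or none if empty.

Event log for input #1 (m=4, r=6, v=1):
  B1->T, B2->T, B3->F, B5->E, B4->T, B5->E, B4->T, B5->E, B4->T, B5->E
  B4->T, B5->S, B4->F, B7->S, B6->T
as a set, this run covers: B1=T, B2=T, B3=F, B4=T, B4=F, B5=S, B5=E, B6=T, B7=S

Answer: B1=T, B2=T, B3=F, B4=T, B4=F, B5=S, B5=E, B6=T, B7=S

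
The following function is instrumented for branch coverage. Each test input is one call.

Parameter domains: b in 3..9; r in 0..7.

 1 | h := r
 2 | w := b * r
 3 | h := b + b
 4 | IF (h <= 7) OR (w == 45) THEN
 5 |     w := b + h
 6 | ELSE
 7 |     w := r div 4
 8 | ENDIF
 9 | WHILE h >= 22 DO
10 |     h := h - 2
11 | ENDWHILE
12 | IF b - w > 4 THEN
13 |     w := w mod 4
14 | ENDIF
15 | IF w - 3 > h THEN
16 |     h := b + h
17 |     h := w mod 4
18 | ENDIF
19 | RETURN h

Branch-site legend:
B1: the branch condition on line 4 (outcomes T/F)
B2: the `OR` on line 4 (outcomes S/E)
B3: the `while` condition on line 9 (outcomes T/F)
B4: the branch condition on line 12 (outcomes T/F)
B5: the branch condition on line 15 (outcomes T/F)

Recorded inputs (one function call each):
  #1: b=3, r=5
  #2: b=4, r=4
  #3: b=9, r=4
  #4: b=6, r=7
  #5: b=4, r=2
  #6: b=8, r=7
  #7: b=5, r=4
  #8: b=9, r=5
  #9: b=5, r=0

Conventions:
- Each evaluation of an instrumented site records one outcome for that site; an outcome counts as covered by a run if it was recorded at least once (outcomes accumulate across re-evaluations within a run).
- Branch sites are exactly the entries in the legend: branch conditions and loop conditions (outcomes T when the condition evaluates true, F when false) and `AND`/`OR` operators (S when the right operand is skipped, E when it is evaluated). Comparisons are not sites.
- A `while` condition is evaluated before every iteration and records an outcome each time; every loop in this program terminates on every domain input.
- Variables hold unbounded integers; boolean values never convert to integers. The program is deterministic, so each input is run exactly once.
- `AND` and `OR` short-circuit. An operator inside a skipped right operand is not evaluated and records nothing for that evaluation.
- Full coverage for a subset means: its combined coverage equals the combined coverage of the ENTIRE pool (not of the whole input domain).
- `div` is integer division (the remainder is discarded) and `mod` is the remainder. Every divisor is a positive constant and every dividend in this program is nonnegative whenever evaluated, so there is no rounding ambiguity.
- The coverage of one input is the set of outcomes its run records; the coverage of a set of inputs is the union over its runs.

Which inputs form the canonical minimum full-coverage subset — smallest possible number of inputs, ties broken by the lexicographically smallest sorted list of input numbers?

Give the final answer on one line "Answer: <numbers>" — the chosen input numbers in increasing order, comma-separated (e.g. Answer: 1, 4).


input #1 (b=3, r=5): events B2->S, B1->T, B3->F, B4->F, B5->F; covers B1=T, B2=S, B3=F, B4=F, B5=F
input #2 (b=4, r=4): events B2->E, B1->F, B3->F, B4->F, B5->F; covers B1=F, B2=E, B3=F, B4=F, B5=F
input #3 (b=9, r=4): events B2->E, B1->F, B3->F, B4->T, B5->F; covers B1=F, B2=E, B3=F, B4=T, B5=F
input #4 (b=6, r=7): events B2->E, B1->F, B3->F, B4->T, B5->F; covers B1=F, B2=E, B3=F, B4=T, B5=F
input #5 (b=4, r=2): events B2->E, B1->F, B3->F, B4->F, B5->F; covers B1=F, B2=E, B3=F, B4=F, B5=F
input #6 (b=8, r=7): events B2->E, B1->F, B3->F, B4->T, B5->F; covers B1=F, B2=E, B3=F, B4=T, B5=F
input #7 (b=5, r=4): events B2->E, B1->F, B3->F, B4->F, B5->F; covers B1=F, B2=E, B3=F, B4=F, B5=F
input #8 (b=9, r=5): events B2->E, B1->T, B3->F, B4->F, B5->T; covers B1=T, B2=E, B3=F, B4=F, B5=T
input #9 (b=5, r=0): events B2->E, B1->F, B3->F, B4->T, B5->F; covers B1=F, B2=E, B3=F, B4=T, B5=F
pool-wide coverage (9 outcomes): B1=T, B1=F, B2=S, B2=E, B3=F, B4=T, B4=F, B5=T, B5=F
size 1 is not enough: best union over all size-1 subsets is 5/9
size 2 is not enough: best union over all size-2 subsets is 8/9
at size 3, {1, 3, 8} reaches all 9 outcomes; every lexicographically earlier size-3 subset fails
Answer: 1, 3, 8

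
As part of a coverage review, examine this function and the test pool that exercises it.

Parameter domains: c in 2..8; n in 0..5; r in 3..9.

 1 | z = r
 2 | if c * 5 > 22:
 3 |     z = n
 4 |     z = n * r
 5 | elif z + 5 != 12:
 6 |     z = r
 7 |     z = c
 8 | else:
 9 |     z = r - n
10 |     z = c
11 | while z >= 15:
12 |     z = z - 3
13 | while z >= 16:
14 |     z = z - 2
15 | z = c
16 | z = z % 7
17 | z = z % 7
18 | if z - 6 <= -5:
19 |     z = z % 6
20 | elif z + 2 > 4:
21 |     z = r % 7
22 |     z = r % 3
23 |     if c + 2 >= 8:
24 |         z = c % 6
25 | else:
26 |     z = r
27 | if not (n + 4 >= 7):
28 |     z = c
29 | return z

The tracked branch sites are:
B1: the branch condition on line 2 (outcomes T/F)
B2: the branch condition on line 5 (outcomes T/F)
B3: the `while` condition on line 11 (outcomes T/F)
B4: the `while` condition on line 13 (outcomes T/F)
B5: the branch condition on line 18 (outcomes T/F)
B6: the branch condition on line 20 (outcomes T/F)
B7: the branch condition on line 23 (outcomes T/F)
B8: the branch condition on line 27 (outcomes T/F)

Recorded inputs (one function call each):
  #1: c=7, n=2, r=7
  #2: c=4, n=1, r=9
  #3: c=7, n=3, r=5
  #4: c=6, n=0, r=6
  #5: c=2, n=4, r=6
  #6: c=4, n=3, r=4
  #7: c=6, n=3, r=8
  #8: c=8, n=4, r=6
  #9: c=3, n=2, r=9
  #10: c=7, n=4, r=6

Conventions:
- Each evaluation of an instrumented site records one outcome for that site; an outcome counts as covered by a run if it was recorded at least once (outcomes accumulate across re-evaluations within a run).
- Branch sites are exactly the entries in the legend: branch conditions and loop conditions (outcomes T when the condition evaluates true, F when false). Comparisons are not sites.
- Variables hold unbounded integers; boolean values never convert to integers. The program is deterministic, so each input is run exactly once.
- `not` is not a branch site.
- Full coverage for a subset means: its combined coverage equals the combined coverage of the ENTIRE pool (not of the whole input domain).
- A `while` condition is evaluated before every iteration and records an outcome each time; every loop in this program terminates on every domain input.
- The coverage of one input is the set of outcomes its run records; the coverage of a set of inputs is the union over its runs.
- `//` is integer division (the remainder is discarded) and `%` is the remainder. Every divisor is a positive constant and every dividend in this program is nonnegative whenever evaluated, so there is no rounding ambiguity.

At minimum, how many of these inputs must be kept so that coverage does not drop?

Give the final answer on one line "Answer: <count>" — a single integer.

#1 (c=7, n=2, r=7) -> B1->T, B3->F, B4->F, B5->T, B8->T; covered: B1=T, B3=F, B4=F, B5=T, B8=T
#2 (c=4, n=1, r=9) -> B1->F, B2->T, B3->F, B4->F, B5->F, B6->T, B7->F, B8->T; covered: B1=F, B2=T, B3=F, B4=F, B5=F, B6=T, B7=F, B8=T
#3 (c=7, n=3, r=5) -> B1->T, B3->T, B3->F, B4->F, B5->T, B8->F; covered: B1=T, B3=T, B3=F, B4=F, B5=T, B8=F
#4 (c=6, n=0, r=6) -> B1->T, B3->F, B4->F, B5->F, B6->T, B7->T, B8->T; covered: B1=T, B3=F, B4=F, B5=F, B6=T, B7=T, B8=T
#5 (c=2, n=4, r=6) -> B1->F, B2->T, B3->F, B4->F, B5->F, B6->F, B8->F; covered: B1=F, B2=T, B3=F, B4=F, B5=F, B6=F, B8=F
#6 (c=4, n=3, r=4) -> B1->F, B2->T, B3->F, B4->F, B5->F, B6->T, B7->F, B8->F; covered: B1=F, B2=T, B3=F, B4=F, B5=F, B6=T, B7=F, B8=F
#7 (c=6, n=3, r=8) -> B1->T, B3->T, B3->T, B3->T, B3->T, B3->F, B4->F, B5->F, B6->T, B7->T, B8->F; covered: B1=T, B3=T, B3=F, B4=F, B5=F, B6=T, B7=T, B8=F
#8 (c=8, n=4, r=6) -> B1->T, B3->T, B3->T, B3->T, B3->T, B3->F, B4->F, B5->T, B8->F; covered: B1=T, B3=T, B3=F, B4=F, B5=T, B8=F
#9 (c=3, n=2, r=9) -> B1->F, B2->T, B3->F, B4->F, B5->F, B6->T, B7->F, B8->T; covered: B1=F, B2=T, B3=F, B4=F, B5=F, B6=T, B7=F, B8=T
#10 (c=7, n=4, r=6) -> B1->T, B3->T, B3->T, B3->T, B3->T, B3->F, B4->F, B5->T, B8->F; covered: B1=T, B3=T, B3=F, B4=F, B5=T, B8=F
the full pool covers 14 outcomes: B1=T, B1=F, B2=T, B3=T, B3=F, B4=F, B5=T, B5=F, B6=T, B6=F, B7=T, B7=F, B8=T, B8=F
checked all size-1 subsets: none covers 14 outcomes (max 8/14)
checked all size-2 subsets: none covers 14 outcomes (max 12/14)
checked all size-3 subsets: none covers 14 outcomes (max 13/14)
inputs {1, 2, 5, 7} (size 4) cover everything; no size-4 subset with a lexicographically smaller index list covers all 14

Answer: 4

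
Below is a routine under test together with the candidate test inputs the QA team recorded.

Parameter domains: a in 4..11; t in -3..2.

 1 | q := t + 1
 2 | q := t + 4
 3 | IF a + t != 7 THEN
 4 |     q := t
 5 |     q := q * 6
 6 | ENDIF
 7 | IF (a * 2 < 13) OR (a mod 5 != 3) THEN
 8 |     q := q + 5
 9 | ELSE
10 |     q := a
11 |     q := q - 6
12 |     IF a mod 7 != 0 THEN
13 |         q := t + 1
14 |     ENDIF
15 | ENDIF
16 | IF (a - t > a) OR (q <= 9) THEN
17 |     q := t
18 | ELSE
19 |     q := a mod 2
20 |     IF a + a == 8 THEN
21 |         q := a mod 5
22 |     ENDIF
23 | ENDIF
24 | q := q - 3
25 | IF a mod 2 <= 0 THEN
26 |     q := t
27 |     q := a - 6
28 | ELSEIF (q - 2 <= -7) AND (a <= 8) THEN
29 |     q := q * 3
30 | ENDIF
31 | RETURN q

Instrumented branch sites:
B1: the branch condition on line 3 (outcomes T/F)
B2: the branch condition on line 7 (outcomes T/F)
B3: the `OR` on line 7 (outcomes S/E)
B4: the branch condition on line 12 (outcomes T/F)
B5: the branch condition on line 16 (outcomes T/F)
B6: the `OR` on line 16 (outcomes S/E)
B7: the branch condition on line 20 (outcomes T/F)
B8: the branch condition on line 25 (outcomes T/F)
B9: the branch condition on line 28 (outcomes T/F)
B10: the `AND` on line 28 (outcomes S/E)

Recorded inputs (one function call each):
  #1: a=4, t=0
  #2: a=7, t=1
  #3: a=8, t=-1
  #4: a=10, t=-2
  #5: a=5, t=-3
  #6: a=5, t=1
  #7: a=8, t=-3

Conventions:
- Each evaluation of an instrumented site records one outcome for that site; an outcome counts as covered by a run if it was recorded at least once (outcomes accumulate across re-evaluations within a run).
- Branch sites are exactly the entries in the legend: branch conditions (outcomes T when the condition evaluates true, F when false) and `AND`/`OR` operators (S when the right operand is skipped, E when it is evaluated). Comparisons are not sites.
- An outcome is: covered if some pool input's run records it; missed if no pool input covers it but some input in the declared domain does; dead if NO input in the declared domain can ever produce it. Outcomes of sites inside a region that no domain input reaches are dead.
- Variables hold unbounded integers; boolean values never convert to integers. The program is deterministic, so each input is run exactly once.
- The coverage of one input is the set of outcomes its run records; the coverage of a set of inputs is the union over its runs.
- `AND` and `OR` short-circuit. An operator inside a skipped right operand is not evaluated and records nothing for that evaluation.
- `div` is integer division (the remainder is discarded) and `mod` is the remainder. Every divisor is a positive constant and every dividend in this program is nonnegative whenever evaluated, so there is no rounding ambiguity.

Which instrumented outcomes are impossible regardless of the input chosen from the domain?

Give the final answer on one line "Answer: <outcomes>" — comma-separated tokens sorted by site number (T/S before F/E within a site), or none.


running all 48 domain inputs and tallying outcomes:
  B4=F: never recorded by any domain input -> dead
  reachable outcomes have witnesses, e.g. B1=T (e.g. a=4, t=-3), B1=F (e.g. a=5, t=2), B2=T (e.g. a=4, t=-3), B2=F (e.g. a=8, t=-3)
Answer: B4=F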